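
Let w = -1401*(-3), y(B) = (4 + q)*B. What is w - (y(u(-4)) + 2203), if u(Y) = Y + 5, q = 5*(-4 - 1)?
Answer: 2021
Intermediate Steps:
q = -25 (q = 5*(-5) = -25)
u(Y) = 5 + Y
y(B) = -21*B (y(B) = (4 - 25)*B = -21*B)
w = 4203
w - (y(u(-4)) + 2203) = 4203 - (-21*(5 - 4) + 2203) = 4203 - (-21*1 + 2203) = 4203 - (-21 + 2203) = 4203 - 1*2182 = 4203 - 2182 = 2021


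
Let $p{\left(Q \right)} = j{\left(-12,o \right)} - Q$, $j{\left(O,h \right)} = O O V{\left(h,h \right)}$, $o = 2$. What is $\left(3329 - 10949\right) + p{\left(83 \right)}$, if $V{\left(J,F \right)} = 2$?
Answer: $-7415$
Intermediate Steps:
$j{\left(O,h \right)} = 2 O^{2}$ ($j{\left(O,h \right)} = O O 2 = O^{2} \cdot 2 = 2 O^{2}$)
$p{\left(Q \right)} = 288 - Q$ ($p{\left(Q \right)} = 2 \left(-12\right)^{2} - Q = 2 \cdot 144 - Q = 288 - Q$)
$\left(3329 - 10949\right) + p{\left(83 \right)} = \left(3329 - 10949\right) + \left(288 - 83\right) = -7620 + \left(288 - 83\right) = -7620 + 205 = -7415$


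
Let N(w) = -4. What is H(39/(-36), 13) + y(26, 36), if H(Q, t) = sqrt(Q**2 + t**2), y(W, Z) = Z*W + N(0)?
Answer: 932 + 13*sqrt(145)/12 ≈ 945.04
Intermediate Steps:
y(W, Z) = -4 + W*Z (y(W, Z) = Z*W - 4 = W*Z - 4 = -4 + W*Z)
H(39/(-36), 13) + y(26, 36) = sqrt((39/(-36))**2 + 13**2) + (-4 + 26*36) = sqrt((39*(-1/36))**2 + 169) + (-4 + 936) = sqrt((-13/12)**2 + 169) + 932 = sqrt(169/144 + 169) + 932 = sqrt(24505/144) + 932 = 13*sqrt(145)/12 + 932 = 932 + 13*sqrt(145)/12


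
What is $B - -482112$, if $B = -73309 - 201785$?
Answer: $207018$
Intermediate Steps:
$B = -275094$ ($B = -73309 - 201785 = -275094$)
$B - -482112 = -275094 - -482112 = -275094 + 482112 = 207018$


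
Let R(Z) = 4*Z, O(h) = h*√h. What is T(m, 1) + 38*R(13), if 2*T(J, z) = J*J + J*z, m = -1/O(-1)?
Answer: 3951/2 - I/2 ≈ 1975.5 - 0.5*I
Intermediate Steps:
O(h) = h^(3/2)
m = -I (m = -1/((-1)^(3/2)) = -1/((-I)) = -I ≈ -1.0*I)
T(J, z) = J²/2 + J*z/2 (T(J, z) = (J*J + J*z)/2 = (J² + J*z)/2 = J²/2 + J*z/2)
T(m, 1) + 38*R(13) = (-I)*(-I + 1)/2 + 38*(4*13) = (-I)*(1 - I)/2 + 38*52 = -I*(1 - I)/2 + 1976 = 1976 - I*(1 - I)/2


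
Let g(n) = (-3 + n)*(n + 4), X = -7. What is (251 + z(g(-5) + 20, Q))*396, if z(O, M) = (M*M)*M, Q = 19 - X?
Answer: 7059492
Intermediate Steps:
g(n) = (-3 + n)*(4 + n)
Q = 26 (Q = 19 - 1*(-7) = 19 + 7 = 26)
z(O, M) = M³ (z(O, M) = M²*M = M³)
(251 + z(g(-5) + 20, Q))*396 = (251 + 26³)*396 = (251 + 17576)*396 = 17827*396 = 7059492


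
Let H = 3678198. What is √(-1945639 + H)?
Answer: √1732559 ≈ 1316.3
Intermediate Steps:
√(-1945639 + H) = √(-1945639 + 3678198) = √1732559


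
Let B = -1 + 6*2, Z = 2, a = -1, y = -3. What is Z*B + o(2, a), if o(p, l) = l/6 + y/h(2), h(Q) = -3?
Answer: 137/6 ≈ 22.833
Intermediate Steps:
o(p, l) = 1 + l/6 (o(p, l) = l/6 - 3/(-3) = l*(⅙) - 3*(-⅓) = l/6 + 1 = 1 + l/6)
B = 11 (B = -1 + 12 = 11)
Z*B + o(2, a) = 2*11 + (1 + (⅙)*(-1)) = 22 + (1 - ⅙) = 22 + ⅚ = 137/6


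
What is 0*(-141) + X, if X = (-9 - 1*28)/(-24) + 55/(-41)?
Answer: 197/984 ≈ 0.20020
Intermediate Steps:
X = 197/984 (X = (-9 - 28)*(-1/24) + 55*(-1/41) = -37*(-1/24) - 55/41 = 37/24 - 55/41 = 197/984 ≈ 0.20020)
0*(-141) + X = 0*(-141) + 197/984 = 0 + 197/984 = 197/984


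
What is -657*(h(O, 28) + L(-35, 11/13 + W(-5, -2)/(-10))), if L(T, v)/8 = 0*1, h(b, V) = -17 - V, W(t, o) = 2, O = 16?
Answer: 29565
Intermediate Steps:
L(T, v) = 0 (L(T, v) = 8*(0*1) = 8*0 = 0)
-657*(h(O, 28) + L(-35, 11/13 + W(-5, -2)/(-10))) = -657*((-17 - 1*28) + 0) = -657*((-17 - 28) + 0) = -657*(-45 + 0) = -657*(-45) = 29565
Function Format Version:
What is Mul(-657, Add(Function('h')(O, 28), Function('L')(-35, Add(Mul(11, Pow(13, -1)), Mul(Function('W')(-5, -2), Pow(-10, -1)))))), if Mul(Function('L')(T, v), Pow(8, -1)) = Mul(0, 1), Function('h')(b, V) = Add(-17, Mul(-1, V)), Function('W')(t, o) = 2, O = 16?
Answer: 29565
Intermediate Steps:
Function('L')(T, v) = 0 (Function('L')(T, v) = Mul(8, Mul(0, 1)) = Mul(8, 0) = 0)
Mul(-657, Add(Function('h')(O, 28), Function('L')(-35, Add(Mul(11, Pow(13, -1)), Mul(Function('W')(-5, -2), Pow(-10, -1)))))) = Mul(-657, Add(Add(-17, Mul(-1, 28)), 0)) = Mul(-657, Add(Add(-17, -28), 0)) = Mul(-657, Add(-45, 0)) = Mul(-657, -45) = 29565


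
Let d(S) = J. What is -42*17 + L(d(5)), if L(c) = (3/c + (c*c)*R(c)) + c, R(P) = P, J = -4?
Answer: -3131/4 ≈ -782.75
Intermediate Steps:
d(S) = -4
L(c) = c + c**3 + 3/c (L(c) = (3/c + (c*c)*c) + c = (3/c + c**2*c) + c = (3/c + c**3) + c = (c**3 + 3/c) + c = c + c**3 + 3/c)
-42*17 + L(d(5)) = -42*17 + (-4 + (-4)**3 + 3/(-4)) = -714 + (-4 - 64 + 3*(-1/4)) = -714 + (-4 - 64 - 3/4) = -714 - 275/4 = -3131/4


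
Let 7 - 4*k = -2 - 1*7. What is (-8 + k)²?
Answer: 16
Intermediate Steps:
k = 4 (k = 7/4 - (-2 - 1*7)/4 = 7/4 - (-2 - 7)/4 = 7/4 - ¼*(-9) = 7/4 + 9/4 = 4)
(-8 + k)² = (-8 + 4)² = (-4)² = 16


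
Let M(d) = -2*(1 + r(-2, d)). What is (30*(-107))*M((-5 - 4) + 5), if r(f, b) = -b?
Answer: 32100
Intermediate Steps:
M(d) = -2 + 2*d (M(d) = -2*(1 - d) = -2 + 2*d)
(30*(-107))*M((-5 - 4) + 5) = (30*(-107))*(-2 + 2*((-5 - 4) + 5)) = -3210*(-2 + 2*(-9 + 5)) = -3210*(-2 + 2*(-4)) = -3210*(-2 - 8) = -3210*(-10) = 32100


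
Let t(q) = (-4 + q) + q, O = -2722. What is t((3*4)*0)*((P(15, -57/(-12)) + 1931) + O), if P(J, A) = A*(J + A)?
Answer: 11155/4 ≈ 2788.8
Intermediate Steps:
P(J, A) = A*(A + J)
t(q) = -4 + 2*q
t((3*4)*0)*((P(15, -57/(-12)) + 1931) + O) = (-4 + 2*((3*4)*0))*(((-57/(-12))*(-57/(-12) + 15) + 1931) - 2722) = (-4 + 2*(12*0))*(((-57*(-1/12))*(-57*(-1/12) + 15) + 1931) - 2722) = (-4 + 2*0)*((19*(19/4 + 15)/4 + 1931) - 2722) = (-4 + 0)*(((19/4)*(79/4) + 1931) - 2722) = -4*((1501/16 + 1931) - 2722) = -4*(32397/16 - 2722) = -4*(-11155/16) = 11155/4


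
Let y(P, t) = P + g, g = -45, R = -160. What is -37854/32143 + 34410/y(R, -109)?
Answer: -222760140/1317863 ≈ -169.03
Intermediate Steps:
y(P, t) = -45 + P (y(P, t) = P - 45 = -45 + P)
-37854/32143 + 34410/y(R, -109) = -37854/32143 + 34410/(-45 - 160) = -37854*1/32143 + 34410/(-205) = -37854/32143 + 34410*(-1/205) = -37854/32143 - 6882/41 = -222760140/1317863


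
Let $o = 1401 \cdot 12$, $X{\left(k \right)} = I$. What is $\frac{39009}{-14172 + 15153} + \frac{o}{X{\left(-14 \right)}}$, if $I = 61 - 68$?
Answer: $- \frac{5406503}{2289} \approx -2361.9$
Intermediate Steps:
$I = -7$ ($I = 61 - 68 = -7$)
$X{\left(k \right)} = -7$
$o = 16812$
$\frac{39009}{-14172 + 15153} + \frac{o}{X{\left(-14 \right)}} = \frac{39009}{-14172 + 15153} + \frac{16812}{-7} = \frac{39009}{981} + 16812 \left(- \frac{1}{7}\right) = 39009 \cdot \frac{1}{981} - \frac{16812}{7} = \frac{13003}{327} - \frac{16812}{7} = - \frac{5406503}{2289}$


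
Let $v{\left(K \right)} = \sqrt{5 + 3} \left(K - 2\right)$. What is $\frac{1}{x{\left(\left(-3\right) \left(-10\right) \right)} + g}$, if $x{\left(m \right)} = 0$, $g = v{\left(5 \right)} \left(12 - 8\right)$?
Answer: $\frac{\sqrt{2}}{48} \approx 0.029463$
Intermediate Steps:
$v{\left(K \right)} = 2 \sqrt{2} \left(-2 + K\right)$ ($v{\left(K \right)} = \sqrt{8} \left(-2 + K\right) = 2 \sqrt{2} \left(-2 + K\right)$)
$g = 24 \sqrt{2}$ ($g = 2 \sqrt{2} \left(-2 + 5\right) \left(12 - 8\right) = 2 \sqrt{2} \cdot 3 \cdot 4 = 6 \sqrt{2} \cdot 4 = 24 \sqrt{2} \approx 33.941$)
$\frac{1}{x{\left(\left(-3\right) \left(-10\right) \right)} + g} = \frac{1}{0 + 24 \sqrt{2}} = \frac{1}{24 \sqrt{2}} = \frac{\sqrt{2}}{48}$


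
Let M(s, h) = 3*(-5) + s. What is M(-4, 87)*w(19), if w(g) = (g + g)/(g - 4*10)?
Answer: 722/21 ≈ 34.381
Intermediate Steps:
w(g) = 2*g/(-40 + g) (w(g) = (2*g)/(g - 40) = (2*g)/(-40 + g) = 2*g/(-40 + g))
M(s, h) = -15 + s
M(-4, 87)*w(19) = (-15 - 4)*(2*19/(-40 + 19)) = -38*19/(-21) = -38*19*(-1)/21 = -19*(-38/21) = 722/21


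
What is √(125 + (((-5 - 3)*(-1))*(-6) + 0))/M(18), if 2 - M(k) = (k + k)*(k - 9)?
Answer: -√77/322 ≈ -0.027251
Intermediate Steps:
M(k) = 2 - 2*k*(-9 + k) (M(k) = 2 - (k + k)*(k - 9) = 2 - 2*k*(-9 + k))
√(125 + (((-5 - 3)*(-1))*(-6) + 0))/M(18) = √(125 + (((-5 - 3)*(-1))*(-6) + 0))/(2 - 2*18² + 18*18) = √(125 + (-8*(-1)*(-6) + 0))/(2 - 2*324 + 324) = √(125 + (8*(-6) + 0))/(2 - 648 + 324) = √(125 + (-48 + 0))/(-322) = √(125 - 48)*(-1/322) = √77*(-1/322) = -√77/322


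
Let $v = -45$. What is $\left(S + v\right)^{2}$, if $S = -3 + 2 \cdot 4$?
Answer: $1600$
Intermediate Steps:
$S = 5$ ($S = -3 + 8 = 5$)
$\left(S + v\right)^{2} = \left(5 - 45\right)^{2} = \left(-40\right)^{2} = 1600$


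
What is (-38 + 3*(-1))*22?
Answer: -902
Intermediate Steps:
(-38 + 3*(-1))*22 = (-38 - 3)*22 = -41*22 = -902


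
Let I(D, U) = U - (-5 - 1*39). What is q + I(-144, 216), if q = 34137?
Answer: 34397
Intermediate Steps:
I(D, U) = 44 + U (I(D, U) = U - (-5 - 39) = U - 1*(-44) = U + 44 = 44 + U)
q + I(-144, 216) = 34137 + (44 + 216) = 34137 + 260 = 34397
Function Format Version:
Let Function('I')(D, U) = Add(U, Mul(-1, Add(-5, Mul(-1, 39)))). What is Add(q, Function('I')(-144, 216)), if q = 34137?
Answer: 34397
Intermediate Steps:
Function('I')(D, U) = Add(44, U) (Function('I')(D, U) = Add(U, Mul(-1, Add(-5, -39))) = Add(U, Mul(-1, -44)) = Add(U, 44) = Add(44, U))
Add(q, Function('I')(-144, 216)) = Add(34137, Add(44, 216)) = Add(34137, 260) = 34397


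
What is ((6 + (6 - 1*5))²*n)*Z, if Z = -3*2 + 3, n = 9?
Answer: -1323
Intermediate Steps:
Z = -3 (Z = -6 + 3 = -3)
((6 + (6 - 1*5))²*n)*Z = ((6 + (6 - 1*5))²*9)*(-3) = ((6 + (6 - 5))²*9)*(-3) = ((6 + 1)²*9)*(-3) = (7²*9)*(-3) = (49*9)*(-3) = 441*(-3) = -1323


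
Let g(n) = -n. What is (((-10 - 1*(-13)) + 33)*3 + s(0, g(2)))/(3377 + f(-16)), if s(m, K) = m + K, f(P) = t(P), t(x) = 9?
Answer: 53/1693 ≈ 0.031305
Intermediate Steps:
f(P) = 9
s(m, K) = K + m
(((-10 - 1*(-13)) + 33)*3 + s(0, g(2)))/(3377 + f(-16)) = (((-10 - 1*(-13)) + 33)*3 + (-1*2 + 0))/(3377 + 9) = (((-10 + 13) + 33)*3 + (-2 + 0))/3386 = ((3 + 33)*3 - 2)*(1/3386) = (36*3 - 2)*(1/3386) = (108 - 2)*(1/3386) = 106*(1/3386) = 53/1693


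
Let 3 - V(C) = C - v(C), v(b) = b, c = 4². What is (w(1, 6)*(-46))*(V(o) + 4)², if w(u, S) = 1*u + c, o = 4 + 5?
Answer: -38318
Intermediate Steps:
c = 16
o = 9
V(C) = 3 (V(C) = 3 - (C - C) = 3 - 1*0 = 3 + 0 = 3)
w(u, S) = 16 + u (w(u, S) = 1*u + 16 = u + 16 = 16 + u)
(w(1, 6)*(-46))*(V(o) + 4)² = ((16 + 1)*(-46))*(3 + 4)² = (17*(-46))*7² = -782*49 = -38318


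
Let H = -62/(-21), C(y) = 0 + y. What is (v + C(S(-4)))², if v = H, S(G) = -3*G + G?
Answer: 52900/441 ≈ 119.95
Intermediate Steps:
S(G) = -2*G
C(y) = y
H = 62/21 (H = -62*(-1/21) = 62/21 ≈ 2.9524)
v = 62/21 ≈ 2.9524
(v + C(S(-4)))² = (62/21 - 2*(-4))² = (62/21 + 8)² = (230/21)² = 52900/441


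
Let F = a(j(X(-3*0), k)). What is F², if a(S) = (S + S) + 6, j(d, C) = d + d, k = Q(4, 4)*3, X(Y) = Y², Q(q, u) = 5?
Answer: 36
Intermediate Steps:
k = 15 (k = 5*3 = 15)
j(d, C) = 2*d
a(S) = 6 + 2*S (a(S) = 2*S + 6 = 6 + 2*S)
F = 6 (F = 6 + 2*(2*(-3*0)²) = 6 + 2*(2*0²) = 6 + 2*(2*0) = 6 + 2*0 = 6 + 0 = 6)
F² = 6² = 36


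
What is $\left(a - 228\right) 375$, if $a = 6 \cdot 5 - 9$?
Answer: $-77625$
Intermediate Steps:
$a = 21$ ($a = 30 - 9 = 21$)
$\left(a - 228\right) 375 = \left(21 - 228\right) 375 = \left(-207\right) 375 = -77625$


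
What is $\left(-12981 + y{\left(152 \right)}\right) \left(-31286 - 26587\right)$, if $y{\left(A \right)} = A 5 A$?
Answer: $-5934239547$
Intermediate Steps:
$y{\left(A \right)} = 5 A^{2}$ ($y{\left(A \right)} = 5 A A = 5 A^{2}$)
$\left(-12981 + y{\left(152 \right)}\right) \left(-31286 - 26587\right) = \left(-12981 + 5 \cdot 152^{2}\right) \left(-31286 - 26587\right) = \left(-12981 + 5 \cdot 23104\right) \left(-57873\right) = \left(-12981 + 115520\right) \left(-57873\right) = 102539 \left(-57873\right) = -5934239547$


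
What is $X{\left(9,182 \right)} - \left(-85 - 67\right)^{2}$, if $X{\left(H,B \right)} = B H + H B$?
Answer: $-19828$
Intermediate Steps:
$X{\left(H,B \right)} = 2 B H$ ($X{\left(H,B \right)} = B H + B H = 2 B H$)
$X{\left(9,182 \right)} - \left(-85 - 67\right)^{2} = 2 \cdot 182 \cdot 9 - \left(-85 - 67\right)^{2} = 3276 - \left(-152\right)^{2} = 3276 - 23104 = -19828$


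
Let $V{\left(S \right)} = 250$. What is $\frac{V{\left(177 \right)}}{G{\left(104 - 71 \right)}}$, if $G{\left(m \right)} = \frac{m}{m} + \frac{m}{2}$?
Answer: $\frac{100}{7} \approx 14.286$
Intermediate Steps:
$G{\left(m \right)} = 1 + \frac{m}{2}$ ($G{\left(m \right)} = 1 + m \frac{1}{2} = 1 + \frac{m}{2}$)
$\frac{V{\left(177 \right)}}{G{\left(104 - 71 \right)}} = \frac{250}{1 + \frac{104 - 71}{2}} = \frac{250}{1 + \frac{1}{2} \cdot 33} = \frac{250}{1 + \frac{33}{2}} = \frac{250}{\frac{35}{2}} = 250 \cdot \frac{2}{35} = \frac{100}{7}$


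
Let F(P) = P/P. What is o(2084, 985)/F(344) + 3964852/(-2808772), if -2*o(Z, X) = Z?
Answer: -732676319/702193 ≈ -1043.4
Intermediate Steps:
o(Z, X) = -Z/2
F(P) = 1
o(2084, 985)/F(344) + 3964852/(-2808772) = -½*2084/1 + 3964852/(-2808772) = -1042*1 + 3964852*(-1/2808772) = -1042 - 991213/702193 = -732676319/702193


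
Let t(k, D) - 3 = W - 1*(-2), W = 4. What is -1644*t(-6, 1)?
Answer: -14796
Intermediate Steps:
t(k, D) = 9 (t(k, D) = 3 + (4 - 1*(-2)) = 3 + (4 + 2) = 3 + 6 = 9)
-1644*t(-6, 1) = -1644*9 = -14796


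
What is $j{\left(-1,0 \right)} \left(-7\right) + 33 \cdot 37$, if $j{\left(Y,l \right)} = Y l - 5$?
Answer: $1256$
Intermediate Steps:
$j{\left(Y,l \right)} = -5 + Y l$
$j{\left(-1,0 \right)} \left(-7\right) + 33 \cdot 37 = \left(-5 - 0\right) \left(-7\right) + 33 \cdot 37 = \left(-5 + 0\right) \left(-7\right) + 1221 = \left(-5\right) \left(-7\right) + 1221 = 35 + 1221 = 1256$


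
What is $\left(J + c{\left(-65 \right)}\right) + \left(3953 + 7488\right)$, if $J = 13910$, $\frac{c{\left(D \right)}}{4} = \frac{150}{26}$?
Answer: $\frac{329863}{13} \approx 25374.0$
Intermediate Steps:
$c{\left(D \right)} = \frac{300}{13}$ ($c{\left(D \right)} = 4 \cdot \frac{150}{26} = 4 \cdot 150 \cdot \frac{1}{26} = 4 \cdot \frac{75}{13} = \frac{300}{13}$)
$\left(J + c{\left(-65 \right)}\right) + \left(3953 + 7488\right) = \left(13910 + \frac{300}{13}\right) + \left(3953 + 7488\right) = \frac{181130}{13} + 11441 = \frac{329863}{13}$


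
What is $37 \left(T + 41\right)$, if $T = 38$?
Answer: $2923$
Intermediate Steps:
$37 \left(T + 41\right) = 37 \left(38 + 41\right) = 37 \cdot 79 = 2923$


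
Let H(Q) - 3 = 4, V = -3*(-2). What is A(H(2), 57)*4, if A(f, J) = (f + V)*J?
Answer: 2964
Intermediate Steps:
V = 6
H(Q) = 7 (H(Q) = 3 + 4 = 7)
A(f, J) = J*(6 + f) (A(f, J) = (f + 6)*J = (6 + f)*J = J*(6 + f))
A(H(2), 57)*4 = (57*(6 + 7))*4 = (57*13)*4 = 741*4 = 2964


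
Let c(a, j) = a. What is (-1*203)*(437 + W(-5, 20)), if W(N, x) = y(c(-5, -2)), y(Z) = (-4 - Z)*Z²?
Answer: -93786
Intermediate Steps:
y(Z) = Z²*(-4 - Z)
W(N, x) = 25 (W(N, x) = (-5)²*(-4 - 1*(-5)) = 25*(-4 + 5) = 25*1 = 25)
(-1*203)*(437 + W(-5, 20)) = (-1*203)*(437 + 25) = -203*462 = -93786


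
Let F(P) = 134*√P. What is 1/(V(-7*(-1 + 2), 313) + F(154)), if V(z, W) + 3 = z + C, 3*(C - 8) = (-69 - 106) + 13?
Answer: 1/49323 + 67*√154/1381044 ≈ 0.00062232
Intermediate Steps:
C = -46 (C = 8 + ((-69 - 106) + 13)/3 = 8 + (-175 + 13)/3 = 8 + (⅓)*(-162) = 8 - 54 = -46)
V(z, W) = -49 + z (V(z, W) = -3 + (z - 46) = -3 + (-46 + z) = -49 + z)
1/(V(-7*(-1 + 2), 313) + F(154)) = 1/((-49 - 7*(-1 + 2)) + 134*√154) = 1/((-49 - 7*1) + 134*√154) = 1/((-49 - 7) + 134*√154) = 1/(-56 + 134*√154)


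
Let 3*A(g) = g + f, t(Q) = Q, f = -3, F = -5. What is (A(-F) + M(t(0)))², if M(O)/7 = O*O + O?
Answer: 4/9 ≈ 0.44444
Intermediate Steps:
M(O) = 7*O + 7*O² (M(O) = 7*(O*O + O) = 7*(O² + O) = 7*(O + O²) = 7*O + 7*O²)
A(g) = -1 + g/3 (A(g) = (g - 3)/3 = (-3 + g)/3 = -1 + g/3)
(A(-F) + M(t(0)))² = ((-1 + (-1*(-5))/3) + 7*0*(1 + 0))² = ((-1 + (⅓)*5) + 7*0*1)² = ((-1 + 5/3) + 0)² = (⅔ + 0)² = (⅔)² = 4/9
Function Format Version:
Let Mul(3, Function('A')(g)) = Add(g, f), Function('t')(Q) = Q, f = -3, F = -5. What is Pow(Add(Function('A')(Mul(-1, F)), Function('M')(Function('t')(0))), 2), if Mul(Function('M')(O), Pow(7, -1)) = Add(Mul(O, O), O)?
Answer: Rational(4, 9) ≈ 0.44444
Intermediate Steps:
Function('M')(O) = Add(Mul(7, O), Mul(7, Pow(O, 2))) (Function('M')(O) = Mul(7, Add(Mul(O, O), O)) = Mul(7, Add(Pow(O, 2), O)) = Mul(7, Add(O, Pow(O, 2))) = Add(Mul(7, O), Mul(7, Pow(O, 2))))
Function('A')(g) = Add(-1, Mul(Rational(1, 3), g)) (Function('A')(g) = Mul(Rational(1, 3), Add(g, -3)) = Mul(Rational(1, 3), Add(-3, g)) = Add(-1, Mul(Rational(1, 3), g)))
Pow(Add(Function('A')(Mul(-1, F)), Function('M')(Function('t')(0))), 2) = Pow(Add(Add(-1, Mul(Rational(1, 3), Mul(-1, -5))), Mul(7, 0, Add(1, 0))), 2) = Pow(Add(Add(-1, Mul(Rational(1, 3), 5)), Mul(7, 0, 1)), 2) = Pow(Add(Add(-1, Rational(5, 3)), 0), 2) = Pow(Add(Rational(2, 3), 0), 2) = Pow(Rational(2, 3), 2) = Rational(4, 9)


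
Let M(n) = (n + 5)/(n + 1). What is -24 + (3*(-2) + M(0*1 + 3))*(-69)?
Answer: 252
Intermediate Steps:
M(n) = (5 + n)/(1 + n)
-24 + (3*(-2) + M(0*1 + 3))*(-69) = -24 + (3*(-2) + (5 + (0*1 + 3))/(1 + (0*1 + 3)))*(-69) = -24 + (-6 + (5 + (0 + 3))/(1 + (0 + 3)))*(-69) = -24 + (-6 + (5 + 3)/(1 + 3))*(-69) = -24 + (-6 + 8/4)*(-69) = -24 + (-6 + (1/4)*8)*(-69) = -24 + (-6 + 2)*(-69) = -24 - 4*(-69) = -24 + 276 = 252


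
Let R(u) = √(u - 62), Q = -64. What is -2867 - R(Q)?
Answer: -2867 - 3*I*√14 ≈ -2867.0 - 11.225*I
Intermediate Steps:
R(u) = √(-62 + u)
-2867 - R(Q) = -2867 - √(-62 - 64) = -2867 - √(-126) = -2867 - 3*I*√14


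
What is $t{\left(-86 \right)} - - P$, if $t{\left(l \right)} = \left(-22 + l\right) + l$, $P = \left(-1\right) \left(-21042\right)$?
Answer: $20848$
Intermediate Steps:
$P = 21042$
$t{\left(l \right)} = -22 + 2 l$
$t{\left(-86 \right)} - - P = \left(-22 + 2 \left(-86\right)\right) - \left(-1\right) 21042 = \left(-22 - 172\right) - -21042 = -194 + 21042 = 20848$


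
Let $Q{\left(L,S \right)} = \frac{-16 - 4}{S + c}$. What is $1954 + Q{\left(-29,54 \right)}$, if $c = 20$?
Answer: $\frac{72288}{37} \approx 1953.7$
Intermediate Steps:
$Q{\left(L,S \right)} = - \frac{20}{20 + S}$ ($Q{\left(L,S \right)} = \frac{-16 - 4}{S + 20} = - \frac{20}{20 + S}$)
$1954 + Q{\left(-29,54 \right)} = 1954 - \frac{20}{20 + 54} = 1954 - \frac{20}{74} = 1954 - \frac{10}{37} = \frac{72288}{37}$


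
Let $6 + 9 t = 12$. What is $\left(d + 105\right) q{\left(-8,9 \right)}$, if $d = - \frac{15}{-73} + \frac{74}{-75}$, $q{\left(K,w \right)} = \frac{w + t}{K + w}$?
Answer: $\frac{16547342}{16425} \approx 1007.4$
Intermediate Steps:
$t = \frac{2}{3}$ ($t = - \frac{2}{3} + \frac{1}{9} \cdot 12 = - \frac{2}{3} + \frac{4}{3} = \frac{2}{3} \approx 0.66667$)
$q{\left(K,w \right)} = \frac{\frac{2}{3} + w}{K + w}$ ($q{\left(K,w \right)} = \frac{w + \frac{2}{3}}{K + w} = \frac{\frac{2}{3} + w}{K + w}$)
$d = - \frac{4277}{5475}$ ($d = \left(-15\right) \left(- \frac{1}{73}\right) + 74 \left(- \frac{1}{75}\right) = \frac{15}{73} - \frac{74}{75} = - \frac{4277}{5475} \approx -0.78119$)
$\left(d + 105\right) q{\left(-8,9 \right)} = \left(- \frac{4277}{5475} + 105\right) \frac{\frac{2}{3} + 9}{-8 + 9} = \frac{570598 \cdot 1^{-1} \cdot \frac{29}{3}}{5475} = \frac{570598 \cdot 1 \cdot \frac{29}{3}}{5475} = \frac{570598}{5475} \cdot \frac{29}{3} = \frac{16547342}{16425}$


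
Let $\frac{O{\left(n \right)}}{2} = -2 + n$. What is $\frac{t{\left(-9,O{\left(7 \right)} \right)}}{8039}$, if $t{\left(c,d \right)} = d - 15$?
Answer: $- \frac{5}{8039} \approx -0.00062197$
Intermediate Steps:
$O{\left(n \right)} = -4 + 2 n$ ($O{\left(n \right)} = 2 \left(-2 + n\right) = -4 + 2 n$)
$t{\left(c,d \right)} = -15 + d$
$\frac{t{\left(-9,O{\left(7 \right)} \right)}}{8039} = \frac{-15 + \left(-4 + 2 \cdot 7\right)}{8039} = \left(-15 + \left(-4 + 14\right)\right) \frac{1}{8039} = \left(-15 + 10\right) \frac{1}{8039} = \left(-5\right) \frac{1}{8039} = - \frac{5}{8039}$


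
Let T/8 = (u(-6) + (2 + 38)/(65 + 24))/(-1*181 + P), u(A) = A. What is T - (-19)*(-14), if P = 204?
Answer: -548454/2047 ≈ -267.93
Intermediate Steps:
T = -3952/2047 (T = 8*((-6 + (2 + 38)/(65 + 24))/(-1*181 + 204)) = 8*((-6 + 40/89)/(-181 + 204)) = 8*((-6 + 40*(1/89))/23) = 8*((-6 + 40/89)*(1/23)) = 8*(-494/89*1/23) = 8*(-494/2047) = -3952/2047 ≈ -1.9306)
T - (-19)*(-14) = -3952/2047 - (-19)*(-14) = -3952/2047 - 1*266 = -3952/2047 - 266 = -548454/2047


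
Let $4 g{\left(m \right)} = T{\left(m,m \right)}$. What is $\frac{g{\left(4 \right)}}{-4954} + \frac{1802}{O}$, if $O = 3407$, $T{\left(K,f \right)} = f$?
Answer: $\frac{8923701}{16878278} \approx 0.52871$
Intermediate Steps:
$g{\left(m \right)} = \frac{m}{4}$
$\frac{g{\left(4 \right)}}{-4954} + \frac{1802}{O} = \frac{\frac{1}{4} \cdot 4}{-4954} + \frac{1802}{3407} = 1 \left(- \frac{1}{4954}\right) + 1802 \cdot \frac{1}{3407} = - \frac{1}{4954} + \frac{1802}{3407} = \frac{8923701}{16878278}$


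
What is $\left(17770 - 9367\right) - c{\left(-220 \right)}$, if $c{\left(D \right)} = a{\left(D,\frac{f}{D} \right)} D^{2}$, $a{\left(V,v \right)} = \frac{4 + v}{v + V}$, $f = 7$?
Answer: $\frac{449017221}{48407} \approx 9275.9$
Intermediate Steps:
$a{\left(V,v \right)} = \frac{4 + v}{V + v}$
$c{\left(D \right)} = \frac{D^{2} \left(4 + \frac{7}{D}\right)}{D + \frac{7}{D}}$ ($c{\left(D \right)} = \frac{4 + \frac{7}{D}}{D + \frac{7}{D}} D^{2} = \frac{D^{2} \left(4 + \frac{7}{D}\right)}{D + \frac{7}{D}}$)
$\left(17770 - 9367\right) - c{\left(-220 \right)} = \left(17770 - 9367\right) - \frac{\left(-220\right)^{2} \left(7 + 4 \left(-220\right)\right)}{7 + \left(-220\right)^{2}} = 8403 - \frac{48400 \left(7 - 880\right)}{7 + 48400} = 8403 - 48400 \cdot \frac{1}{48407} \left(-873\right) = 8403 - - \frac{42253200}{48407} = 8403 + \frac{42253200}{48407} = \frac{449017221}{48407}$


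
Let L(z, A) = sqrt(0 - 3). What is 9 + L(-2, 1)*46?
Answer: 9 + 46*I*sqrt(3) ≈ 9.0 + 79.674*I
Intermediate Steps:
L(z, A) = I*sqrt(3) (L(z, A) = sqrt(-3) = I*sqrt(3))
9 + L(-2, 1)*46 = 9 + (I*sqrt(3))*46 = 9 + 46*I*sqrt(3)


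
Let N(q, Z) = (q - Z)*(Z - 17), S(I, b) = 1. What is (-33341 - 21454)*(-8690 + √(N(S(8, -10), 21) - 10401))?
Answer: 476168550 - 54795*I*√10481 ≈ 4.7617e+8 - 5.6097e+6*I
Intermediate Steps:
N(q, Z) = (-17 + Z)*(q - Z) (N(q, Z) = (q - Z)*(-17 + Z) = (-17 + Z)*(q - Z))
(-33341 - 21454)*(-8690 + √(N(S(8, -10), 21) - 10401)) = (-33341 - 21454)*(-8690 + √((-1*21² - 17*1 + 17*21 + 21*1) - 10401)) = -54795*(-8690 + √((-1*441 - 17 + 357 + 21) - 10401)) = -54795*(-8690 + √((-441 - 17 + 357 + 21) - 10401)) = -54795*(-8690 + √(-80 - 10401)) = -54795*(-8690 + √(-10481)) = -54795*(-8690 + I*√10481) = 476168550 - 54795*I*√10481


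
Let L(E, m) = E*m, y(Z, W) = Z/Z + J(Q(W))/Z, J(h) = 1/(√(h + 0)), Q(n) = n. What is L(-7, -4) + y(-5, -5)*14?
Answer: 42 + 14*I*√5/25 ≈ 42.0 + 1.2522*I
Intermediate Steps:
J(h) = h^(-½) (J(h) = 1/(√h) = h^(-½))
y(Z, W) = 1 + 1/(√W*Z) (y(Z, W) = Z/Z + 1/(√W*Z) = 1 + 1/(√W*Z))
L(-7, -4) + y(-5, -5)*14 = -7*(-4) + (1 + 1/(√(-5)*(-5)))*14 = 28 + (1 - I*√5/5*(-⅕))*14 = 28 + (1 + I*√5/25)*14 = 28 + (14 + 14*I*√5/25) = 42 + 14*I*√5/25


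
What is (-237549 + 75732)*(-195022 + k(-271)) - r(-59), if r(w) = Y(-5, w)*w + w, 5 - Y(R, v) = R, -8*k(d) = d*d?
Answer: 264347007281/8 ≈ 3.3043e+10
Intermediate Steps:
k(d) = -d²/8 (k(d) = -d*d/8 = -d²/8)
Y(R, v) = 5 - R
r(w) = 11*w (r(w) = (5 - 1*(-5))*w + w = (5 + 5)*w + w = 10*w + w = 11*w)
(-237549 + 75732)*(-195022 + k(-271)) - r(-59) = (-237549 + 75732)*(-195022 - ⅛*(-271)²) - 11*(-59) = -161817*(-195022 - ⅛*73441) - 1*(-649) = -161817*(-195022 - 73441/8) + 649 = -161817*(-1633617/8) + 649 = 264347002089/8 + 649 = 264347007281/8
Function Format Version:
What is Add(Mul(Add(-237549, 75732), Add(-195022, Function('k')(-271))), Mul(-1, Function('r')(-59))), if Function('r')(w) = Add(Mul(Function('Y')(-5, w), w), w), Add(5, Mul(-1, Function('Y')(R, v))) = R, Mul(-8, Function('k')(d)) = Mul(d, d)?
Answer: Rational(264347007281, 8) ≈ 3.3043e+10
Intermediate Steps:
Function('k')(d) = Mul(Rational(-1, 8), Pow(d, 2)) (Function('k')(d) = Mul(Rational(-1, 8), Mul(d, d)) = Mul(Rational(-1, 8), Pow(d, 2)))
Function('Y')(R, v) = Add(5, Mul(-1, R))
Function('r')(w) = Mul(11, w) (Function('r')(w) = Add(Mul(Add(5, Mul(-1, -5)), w), w) = Add(Mul(Add(5, 5), w), w) = Add(Mul(10, w), w) = Mul(11, w))
Add(Mul(Add(-237549, 75732), Add(-195022, Function('k')(-271))), Mul(-1, Function('r')(-59))) = Add(Mul(Add(-237549, 75732), Add(-195022, Mul(Rational(-1, 8), Pow(-271, 2)))), Mul(-1, Mul(11, -59))) = Add(Mul(-161817, Add(-195022, Mul(Rational(-1, 8), 73441))), Mul(-1, -649)) = Add(Mul(-161817, Add(-195022, Rational(-73441, 8))), 649) = Add(Mul(-161817, Rational(-1633617, 8)), 649) = Add(Rational(264347002089, 8), 649) = Rational(264347007281, 8)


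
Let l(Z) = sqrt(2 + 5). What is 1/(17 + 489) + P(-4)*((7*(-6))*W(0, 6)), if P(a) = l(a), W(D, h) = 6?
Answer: 1/506 - 252*sqrt(7) ≈ -666.73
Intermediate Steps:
l(Z) = sqrt(7)
P(a) = sqrt(7)
1/(17 + 489) + P(-4)*((7*(-6))*W(0, 6)) = 1/(17 + 489) + sqrt(7)*((7*(-6))*6) = 1/506 + sqrt(7)*(-42*6) = 1/506 + sqrt(7)*(-252) = 1/506 - 252*sqrt(7)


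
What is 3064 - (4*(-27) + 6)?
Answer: 3166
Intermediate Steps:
3064 - (4*(-27) + 6) = 3064 - (-108 + 6) = 3064 - 1*(-102) = 3064 + 102 = 3166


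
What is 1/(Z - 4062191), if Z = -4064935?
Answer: -1/8127126 ≈ -1.2304e-7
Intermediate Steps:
1/(Z - 4062191) = 1/(-4064935 - 4062191) = 1/(-8127126) = -1/8127126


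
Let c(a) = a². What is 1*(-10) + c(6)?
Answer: 26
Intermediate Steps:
1*(-10) + c(6) = 1*(-10) + 6² = -10 + 36 = 26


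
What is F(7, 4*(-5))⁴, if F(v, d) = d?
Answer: 160000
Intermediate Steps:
F(7, 4*(-5))⁴ = (4*(-5))⁴ = (-20)⁴ = 160000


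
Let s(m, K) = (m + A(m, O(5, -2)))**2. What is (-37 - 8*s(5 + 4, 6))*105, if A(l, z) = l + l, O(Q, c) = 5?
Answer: -616245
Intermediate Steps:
A(l, z) = 2*l
s(m, K) = 9*m**2 (s(m, K) = (m + 2*m)**2 = (3*m)**2 = 9*m**2)
(-37 - 8*s(5 + 4, 6))*105 = (-37 - 72*(5 + 4)**2)*105 = (-37 - 72*9**2)*105 = (-37 - 72*81)*105 = (-37 - 8*729)*105 = (-37 - 5832)*105 = -5869*105 = -616245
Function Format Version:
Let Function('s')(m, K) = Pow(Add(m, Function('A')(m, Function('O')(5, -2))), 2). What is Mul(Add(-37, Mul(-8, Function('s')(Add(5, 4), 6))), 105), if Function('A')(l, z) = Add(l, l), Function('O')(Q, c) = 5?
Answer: -616245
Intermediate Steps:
Function('A')(l, z) = Mul(2, l)
Function('s')(m, K) = Mul(9, Pow(m, 2)) (Function('s')(m, K) = Pow(Add(m, Mul(2, m)), 2) = Pow(Mul(3, m), 2) = Mul(9, Pow(m, 2)))
Mul(Add(-37, Mul(-8, Function('s')(Add(5, 4), 6))), 105) = Mul(Add(-37, Mul(-8, Mul(9, Pow(Add(5, 4), 2)))), 105) = Mul(Add(-37, Mul(-8, Mul(9, Pow(9, 2)))), 105) = Mul(Add(-37, Mul(-8, Mul(9, 81))), 105) = Mul(Add(-37, Mul(-8, 729)), 105) = Mul(Add(-37, -5832), 105) = Mul(-5869, 105) = -616245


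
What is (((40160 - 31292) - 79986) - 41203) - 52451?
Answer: -164772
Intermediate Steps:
(((40160 - 31292) - 79986) - 41203) - 52451 = ((8868 - 79986) - 41203) - 52451 = (-71118 - 41203) - 52451 = -112321 - 52451 = -164772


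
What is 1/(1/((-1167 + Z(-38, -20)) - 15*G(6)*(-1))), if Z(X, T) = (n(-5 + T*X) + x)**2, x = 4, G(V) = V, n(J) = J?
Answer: 575004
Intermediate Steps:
Z(X, T) = (-1 + T*X)**2 (Z(X, T) = ((-5 + T*X) + 4)**2 = (-1 + T*X)**2)
1/(1/((-1167 + Z(-38, -20)) - 15*G(6)*(-1))) = 1/(1/((-1167 + (-1 - 20*(-38))**2) - 15*6*(-1))) = 1/(1/((-1167 + (-1 + 760)**2) - 90*(-1))) = 1/(1/((-1167 + 759**2) + 90)) = 1/(1/((-1167 + 576081) + 90)) = 1/(1/(574914 + 90)) = 1/(1/575004) = 575004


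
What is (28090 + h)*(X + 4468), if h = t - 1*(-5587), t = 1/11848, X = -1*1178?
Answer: 656363384565/5924 ≈ 1.1080e+8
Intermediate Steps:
X = -1178
t = 1/11848 ≈ 8.4402e-5
h = 66194777/11848 (h = 1/11848 - 1*(-5587) = 1/11848 + 5587 = 66194777/11848 ≈ 5587.0)
(28090 + h)*(X + 4468) = (28090 + 66194777/11848)*(-1178 + 4468) = (399005097/11848)*3290 = 656363384565/5924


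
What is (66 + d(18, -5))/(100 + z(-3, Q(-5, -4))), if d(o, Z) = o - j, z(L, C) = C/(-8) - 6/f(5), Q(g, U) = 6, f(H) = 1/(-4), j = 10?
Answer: 296/493 ≈ 0.60041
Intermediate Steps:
f(H) = -¼
z(L, C) = 24 - C/8 (z(L, C) = C/(-8) - 6/(-¼) = C*(-⅛) - 6*(-4) = -C/8 + 24 = 24 - C/8)
d(o, Z) = -10 + o (d(o, Z) = o - 1*10 = o - 10 = -10 + o)
(66 + d(18, -5))/(100 + z(-3, Q(-5, -4))) = (66 + (-10 + 18))/(100 + (24 - ⅛*6)) = (66 + 8)/(100 + (24 - ¾)) = 74/(100 + 93/4) = 74/(493/4) = 74*(4/493) = 296/493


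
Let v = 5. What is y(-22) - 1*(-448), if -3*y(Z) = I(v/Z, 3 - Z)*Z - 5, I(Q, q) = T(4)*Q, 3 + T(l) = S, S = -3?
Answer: 1379/3 ≈ 459.67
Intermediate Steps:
T(l) = -6 (T(l) = -3 - 3 = -6)
I(Q, q) = -6*Q
y(Z) = 35/3 (y(Z) = -((-30/Z)*Z - 5)/3 = -(-30 - 5)/3 = -⅓*(-35) = 35/3)
y(-22) - 1*(-448) = 35/3 - 1*(-448) = 35/3 + 448 = 1379/3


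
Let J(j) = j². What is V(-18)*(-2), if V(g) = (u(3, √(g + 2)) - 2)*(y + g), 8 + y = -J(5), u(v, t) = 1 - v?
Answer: -408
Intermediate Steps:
y = -33 (y = -8 - 1*5² = -8 - 1*25 = -8 - 25 = -33)
V(g) = 132 - 4*g (V(g) = ((1 - 1*3) - 2)*(-33 + g) = ((1 - 3) - 2)*(-33 + g) = (-2 - 2)*(-33 + g) = -4*(-33 + g) = 132 - 4*g)
V(-18)*(-2) = (132 - 4*(-18))*(-2) = (132 + 72)*(-2) = 204*(-2) = -408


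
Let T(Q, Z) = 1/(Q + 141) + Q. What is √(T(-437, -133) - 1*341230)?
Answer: I*√7483874042/148 ≈ 584.52*I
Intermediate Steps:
T(Q, Z) = Q + 1/(141 + Q) (T(Q, Z) = 1/(141 + Q) + Q = Q + 1/(141 + Q))
√(T(-437, -133) - 1*341230) = √((1 + (-437)² + 141*(-437))/(141 - 437) - 1*341230) = √((1 + 190969 - 61617)/(-296) - 341230) = √(-1/296*129353 - 341230) = √(-129353/296 - 341230) = √(-101133433/296) = I*√7483874042/148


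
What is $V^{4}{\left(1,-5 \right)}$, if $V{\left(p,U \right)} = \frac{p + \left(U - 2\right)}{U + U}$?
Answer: $\frac{81}{625} \approx 0.1296$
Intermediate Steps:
$V{\left(p,U \right)} = \frac{-2 + U + p}{2 U}$ ($V{\left(p,U \right)} = \frac{p + \left(-2 + U\right)}{2 U} = \left(-2 + U + p\right) \frac{1}{2 U} = \frac{-2 + U + p}{2 U}$)
$V^{4}{\left(1,-5 \right)} = \left(\frac{-2 - 5 + 1}{2 \left(-5\right)}\right)^{4} = \left(\frac{1}{2} \left(- \frac{1}{5}\right) \left(-6\right)\right)^{4} = \left(\frac{3}{5}\right)^{4} = \frac{81}{625}$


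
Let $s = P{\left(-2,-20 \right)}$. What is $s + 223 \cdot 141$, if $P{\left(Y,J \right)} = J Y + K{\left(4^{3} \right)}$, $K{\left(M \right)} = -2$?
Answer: $31481$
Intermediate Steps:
$P{\left(Y,J \right)} = -2 + J Y$ ($P{\left(Y,J \right)} = J Y - 2 = -2 + J Y$)
$s = 38$ ($s = -2 - -40 = -2 + 40 = 38$)
$s + 223 \cdot 141 = 38 + 223 \cdot 141 = 38 + 31443 = 31481$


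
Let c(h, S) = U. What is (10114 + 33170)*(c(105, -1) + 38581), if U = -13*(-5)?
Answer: 1672753464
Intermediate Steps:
U = 65
c(h, S) = 65
(10114 + 33170)*(c(105, -1) + 38581) = (10114 + 33170)*(65 + 38581) = 43284*38646 = 1672753464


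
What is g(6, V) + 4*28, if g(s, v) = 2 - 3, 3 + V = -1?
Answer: 111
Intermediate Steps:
V = -4 (V = -3 - 1 = -4)
g(s, v) = -1
g(6, V) + 4*28 = -1 + 4*28 = -1 + 112 = 111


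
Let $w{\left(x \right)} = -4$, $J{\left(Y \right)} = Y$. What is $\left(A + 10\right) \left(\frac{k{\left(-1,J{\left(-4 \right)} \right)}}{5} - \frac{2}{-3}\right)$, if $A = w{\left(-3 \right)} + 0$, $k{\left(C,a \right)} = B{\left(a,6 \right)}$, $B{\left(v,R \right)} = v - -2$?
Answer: $\frac{8}{5} \approx 1.6$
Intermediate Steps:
$B{\left(v,R \right)} = 2 + v$ ($B{\left(v,R \right)} = v + 2 = 2 + v$)
$k{\left(C,a \right)} = 2 + a$
$A = -4$ ($A = -4 + 0 = -4$)
$\left(A + 10\right) \left(\frac{k{\left(-1,J{\left(-4 \right)} \right)}}{5} - \frac{2}{-3}\right) = \left(-4 + 10\right) \left(\frac{2 - 4}{5} - \frac{2}{-3}\right) = 6 \left(\left(-2\right) \frac{1}{5} - - \frac{2}{3}\right) = 6 \left(- \frac{2}{5} + \frac{2}{3}\right) = 6 \cdot \frac{4}{15} = \frac{8}{5}$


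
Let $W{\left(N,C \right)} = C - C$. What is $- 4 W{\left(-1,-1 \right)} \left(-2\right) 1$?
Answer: $0$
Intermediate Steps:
$W{\left(N,C \right)} = 0$
$- 4 W{\left(-1,-1 \right)} \left(-2\right) 1 = - 4 \cdot 0 \left(-2\right) 1 = - 4 \cdot 0 \cdot 1 = \left(-4\right) 0 = 0$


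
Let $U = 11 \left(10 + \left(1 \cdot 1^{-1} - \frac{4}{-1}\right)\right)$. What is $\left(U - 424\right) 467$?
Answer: $-120953$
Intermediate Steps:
$U = 165$ ($U = 11 \left(10 + \left(1 \cdot 1 - -4\right)\right) = 11 \left(10 + \left(1 + 4\right)\right) = 11 \left(10 + 5\right) = 11 \cdot 15 = 165$)
$\left(U - 424\right) 467 = \left(165 - 424\right) 467 = \left(-259\right) 467 = -120953$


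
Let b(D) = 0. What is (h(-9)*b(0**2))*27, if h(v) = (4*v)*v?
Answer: 0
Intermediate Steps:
h(v) = 4*v**2
(h(-9)*b(0**2))*27 = ((4*(-9)**2)*0)*27 = ((4*81)*0)*27 = (324*0)*27 = 0*27 = 0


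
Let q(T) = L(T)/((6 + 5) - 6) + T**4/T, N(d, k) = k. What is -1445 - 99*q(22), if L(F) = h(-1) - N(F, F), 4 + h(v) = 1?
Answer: -1055102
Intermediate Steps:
h(v) = -3 (h(v) = -4 + 1 = -3)
L(F) = -3 - F
q(T) = -3/5 + T**3 - T/5 (q(T) = (-3 - T)/((6 + 5) - 6) + T**4/T = (-3 - T)/(11 - 6) + T**3 = (-3 - T)/5 + T**3 = (-3 - T)*(1/5) + T**3 = (-3/5 - T/5) + T**3 = -3/5 + T**3 - T/5)
-1445 - 99*q(22) = -1445 - 99*(-3/5 + 22**3 - 1/5*22) = -1445 - 99*(-3/5 + 10648 - 22/5) = -1445 - 99*10643 = -1445 - 1053657 = -1055102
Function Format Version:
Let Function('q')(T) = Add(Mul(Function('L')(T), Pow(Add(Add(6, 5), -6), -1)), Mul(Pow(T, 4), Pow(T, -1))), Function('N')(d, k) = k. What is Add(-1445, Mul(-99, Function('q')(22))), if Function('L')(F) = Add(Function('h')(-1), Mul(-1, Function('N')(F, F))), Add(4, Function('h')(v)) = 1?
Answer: -1055102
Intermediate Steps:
Function('h')(v) = -3 (Function('h')(v) = Add(-4, 1) = -3)
Function('L')(F) = Add(-3, Mul(-1, F))
Function('q')(T) = Add(Rational(-3, 5), Pow(T, 3), Mul(Rational(-1, 5), T)) (Function('q')(T) = Add(Mul(Add(-3, Mul(-1, T)), Pow(Add(Add(6, 5), -6), -1)), Mul(Pow(T, 4), Pow(T, -1))) = Add(Mul(Add(-3, Mul(-1, T)), Pow(Add(11, -6), -1)), Pow(T, 3)) = Add(Mul(Add(-3, Mul(-1, T)), Pow(5, -1)), Pow(T, 3)) = Add(Mul(Add(-3, Mul(-1, T)), Rational(1, 5)), Pow(T, 3)) = Add(Add(Rational(-3, 5), Mul(Rational(-1, 5), T)), Pow(T, 3)) = Add(Rational(-3, 5), Pow(T, 3), Mul(Rational(-1, 5), T)))
Add(-1445, Mul(-99, Function('q')(22))) = Add(-1445, Mul(-99, Add(Rational(-3, 5), Pow(22, 3), Mul(Rational(-1, 5), 22)))) = Add(-1445, Mul(-99, Add(Rational(-3, 5), 10648, Rational(-22, 5)))) = Add(-1445, Mul(-99, 10643)) = Add(-1445, -1053657) = -1055102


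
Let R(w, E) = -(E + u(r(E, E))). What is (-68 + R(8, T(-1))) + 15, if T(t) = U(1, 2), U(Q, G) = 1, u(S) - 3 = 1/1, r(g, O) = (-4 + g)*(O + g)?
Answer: -58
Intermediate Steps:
u(S) = 4 (u(S) = 3 + 1/1 = 3 + 1 = 4)
T(t) = 1
R(w, E) = -4 - E (R(w, E) = -(E + 4) = -(4 + E) = -4 - E)
(-68 + R(8, T(-1))) + 15 = (-68 + (-4 - 1*1)) + 15 = (-68 + (-4 - 1)) + 15 = (-68 - 5) + 15 = -73 + 15 = -58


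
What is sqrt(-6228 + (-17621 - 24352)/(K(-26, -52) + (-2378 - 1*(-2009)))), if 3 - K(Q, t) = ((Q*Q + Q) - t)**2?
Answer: I*sqrt(582365470790)/9670 ≈ 78.917*I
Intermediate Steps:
K(Q, t) = 3 - (Q + Q**2 - t)**2 (K(Q, t) = 3 - ((Q*Q + Q) - t)**2 = 3 - ((Q**2 + Q) - t)**2 = 3 - ((Q + Q**2) - t)**2 = 3 - (Q + Q**2 - t)**2)
sqrt(-6228 + (-17621 - 24352)/(K(-26, -52) + (-2378 - 1*(-2009)))) = sqrt(-6228 + (-17621 - 24352)/((3 - (-26 + (-26)**2 - 1*(-52))**2) + (-2378 - 1*(-2009)))) = sqrt(-6228 - 41973/((3 - (-26 + 676 + 52)**2) + (-2378 + 2009))) = sqrt(-6228 - 41973/((3 - 1*702**2) - 369)) = sqrt(-6228 - 41973/((3 - 1*492804) - 369)) = sqrt(-6228 - 41973/((3 - 492804) - 369)) = sqrt(-6228 - 41973/(-492801 - 369)) = sqrt(-6228 - 41973/(-493170)) = sqrt(-6228 - 41973*(-1/493170)) = sqrt(-6228 + 823/9670) = sqrt(-60223937/9670) = I*sqrt(582365470790)/9670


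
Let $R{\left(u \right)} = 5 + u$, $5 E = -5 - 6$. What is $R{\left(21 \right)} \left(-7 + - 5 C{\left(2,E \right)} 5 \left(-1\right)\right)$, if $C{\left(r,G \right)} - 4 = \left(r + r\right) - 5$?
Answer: $1768$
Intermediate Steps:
$E = - \frac{11}{5}$ ($E = \frac{-5 - 6}{5} = \frac{1}{5} \left(-11\right) = - \frac{11}{5} \approx -2.2$)
$C{\left(r,G \right)} = -1 + 2 r$ ($C{\left(r,G \right)} = 4 + \left(\left(r + r\right) - 5\right) = 4 + \left(2 r - 5\right) = 4 + \left(-5 + 2 r\right) = -1 + 2 r$)
$R{\left(21 \right)} \left(-7 + - 5 C{\left(2,E \right)} 5 \left(-1\right)\right) = \left(5 + 21\right) \left(-7 + - 5 \left(-1 + 2 \cdot 2\right) 5 \left(-1\right)\right) = 26 \left(-7 + - 5 \left(-1 + 4\right) 5 \left(-1\right)\right) = 26 \left(-7 + - 5 \cdot 3 \cdot 5 \left(-1\right)\right) = 26 \left(-7 + \left(-5\right) 15 \left(-1\right)\right) = 26 \left(-7 - -75\right) = 26 \left(-7 + 75\right) = 26 \cdot 68 = 1768$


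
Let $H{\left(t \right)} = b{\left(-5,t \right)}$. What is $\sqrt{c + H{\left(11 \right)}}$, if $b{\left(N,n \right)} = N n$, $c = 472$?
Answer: $\sqrt{417} \approx 20.421$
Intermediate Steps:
$H{\left(t \right)} = - 5 t$
$\sqrt{c + H{\left(11 \right)}} = \sqrt{472 - 55} = \sqrt{417}$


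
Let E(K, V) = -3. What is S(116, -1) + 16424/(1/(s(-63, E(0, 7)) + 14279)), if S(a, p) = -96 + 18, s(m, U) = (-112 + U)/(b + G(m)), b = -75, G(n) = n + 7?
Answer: 30723775318/131 ≈ 2.3453e+8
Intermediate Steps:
G(n) = 7 + n
s(m, U) = (-112 + U)/(-68 + m) (s(m, U) = (-112 + U)/(-75 + (7 + m)) = (-112 + U)/(-68 + m))
S(a, p) = -78
S(116, -1) + 16424/(1/(s(-63, E(0, 7)) + 14279)) = -78 + 16424/(1/((-112 - 3)/(-68 - 63) + 14279)) = -78 + 16424/(1/(-115/(-131) + 14279)) = -78 + 16424/(1/(-1/131*(-115) + 14279)) = -78 + 16424/(1/(115/131 + 14279)) = -78 + 16424/(1/(1870664/131)) = -78 + 16424/(131/1870664) = -78 + 16424*(1870664/131) = -78 + 30723785536/131 = 30723775318/131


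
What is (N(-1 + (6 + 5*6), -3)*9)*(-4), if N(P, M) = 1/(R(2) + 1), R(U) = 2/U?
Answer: -18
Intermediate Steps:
N(P, M) = ½ (N(P, M) = 1/(2/2 + 1) = 1/(2*(½) + 1) = 1/(1 + 1) = 1/2 = ½)
(N(-1 + (6 + 5*6), -3)*9)*(-4) = ((½)*9)*(-4) = (9/2)*(-4) = -18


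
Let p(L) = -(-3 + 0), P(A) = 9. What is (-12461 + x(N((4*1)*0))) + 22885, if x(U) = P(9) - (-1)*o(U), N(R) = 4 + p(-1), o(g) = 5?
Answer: 10438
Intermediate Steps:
p(L) = 3 (p(L) = -1*(-3) = 3)
N(R) = 7 (N(R) = 4 + 3 = 7)
x(U) = 14 (x(U) = 9 - (-1)*5 = 9 - 1*(-5) = 9 + 5 = 14)
(-12461 + x(N((4*1)*0))) + 22885 = (-12461 + 14) + 22885 = -12447 + 22885 = 10438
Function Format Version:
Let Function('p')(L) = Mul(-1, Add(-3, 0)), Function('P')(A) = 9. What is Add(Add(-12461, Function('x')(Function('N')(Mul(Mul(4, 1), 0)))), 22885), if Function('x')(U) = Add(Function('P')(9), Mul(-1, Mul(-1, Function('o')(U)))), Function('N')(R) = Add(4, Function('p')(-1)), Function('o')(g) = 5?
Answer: 10438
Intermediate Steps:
Function('p')(L) = 3 (Function('p')(L) = Mul(-1, -3) = 3)
Function('N')(R) = 7 (Function('N')(R) = Add(4, 3) = 7)
Function('x')(U) = 14 (Function('x')(U) = Add(9, Mul(-1, Mul(-1, 5))) = Add(9, Mul(-1, -5)) = Add(9, 5) = 14)
Add(Add(-12461, Function('x')(Function('N')(Mul(Mul(4, 1), 0)))), 22885) = Add(Add(-12461, 14), 22885) = Add(-12447, 22885) = 10438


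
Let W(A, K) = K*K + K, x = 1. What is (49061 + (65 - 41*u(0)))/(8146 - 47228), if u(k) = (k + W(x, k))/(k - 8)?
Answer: -24563/19541 ≈ -1.2570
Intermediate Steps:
W(A, K) = K + K**2 (W(A, K) = K**2 + K = K + K**2)
u(k) = (k + k*(1 + k))/(-8 + k) (u(k) = (k + k*(1 + k))/(k - 8) = (k + k*(1 + k))/(-8 + k))
(49061 + (65 - 41*u(0)))/(8146 - 47228) = (49061 + (65 - 0*(2 + 0)/(-8 + 0)))/(8146 - 47228) = (49061 + (65 - 0*2/(-8)))/(-39082) = (49061 + (65 - 0*(-1)*2/8))*(-1/39082) = (49061 + (65 - 41*0))*(-1/39082) = (49061 + (65 + 0))*(-1/39082) = (49061 + 65)*(-1/39082) = 49126*(-1/39082) = -24563/19541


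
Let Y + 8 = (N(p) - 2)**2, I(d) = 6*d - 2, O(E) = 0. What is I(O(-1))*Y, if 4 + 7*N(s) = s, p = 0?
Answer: 136/49 ≈ 2.7755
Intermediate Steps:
N(s) = -4/7 + s/7
I(d) = -2 + 6*d
Y = -68/49 (Y = -8 + ((-4/7 + (1/7)*0) - 2)**2 = -8 + ((-4/7 + 0) - 2)**2 = -8 + (-4/7 - 2)**2 = -8 + (-18/7)**2 = -8 + 324/49 = -68/49 ≈ -1.3878)
I(O(-1))*Y = (-2 + 6*0)*(-68/49) = (-2 + 0)*(-68/49) = -2*(-68/49) = 136/49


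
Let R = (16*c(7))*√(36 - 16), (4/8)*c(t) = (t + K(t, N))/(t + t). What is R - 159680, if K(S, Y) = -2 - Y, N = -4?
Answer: -159680 + 288*√5/7 ≈ -1.5959e+5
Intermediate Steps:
c(t) = (2 + t)/t (c(t) = 2*((t + (-2 - 1*(-4)))/(t + t)) = 2*((t + (-2 + 4))/((2*t))) = 2*((t + 2)*(1/(2*t))) = 2*((2 + t)*(1/(2*t))) = 2*((2 + t)/(2*t)) = (2 + t)/t)
R = 288*√5/7 (R = (16*((2 + 7)/7))*√(36 - 16) = (16*((⅐)*9))*√20 = (16*(9/7))*(2*√5) = 144*(2*√5)/7 = 288*√5/7 ≈ 91.998)
R - 159680 = 288*√5/7 - 159680 = -159680 + 288*√5/7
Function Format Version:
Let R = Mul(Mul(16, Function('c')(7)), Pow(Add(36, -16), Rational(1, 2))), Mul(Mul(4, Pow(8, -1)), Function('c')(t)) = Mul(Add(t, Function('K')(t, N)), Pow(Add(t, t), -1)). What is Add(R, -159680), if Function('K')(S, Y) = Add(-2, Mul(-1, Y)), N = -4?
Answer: Add(-159680, Mul(Rational(288, 7), Pow(5, Rational(1, 2)))) ≈ -1.5959e+5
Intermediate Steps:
Function('c')(t) = Mul(Pow(t, -1), Add(2, t)) (Function('c')(t) = Mul(2, Mul(Add(t, Add(-2, Mul(-1, -4))), Pow(Add(t, t), -1))) = Mul(2, Mul(Add(t, Add(-2, 4)), Pow(Mul(2, t), -1))) = Mul(2, Mul(Add(t, 2), Mul(Rational(1, 2), Pow(t, -1)))) = Mul(2, Mul(Add(2, t), Mul(Rational(1, 2), Pow(t, -1)))) = Mul(2, Mul(Rational(1, 2), Pow(t, -1), Add(2, t))) = Mul(Pow(t, -1), Add(2, t)))
R = Mul(Rational(288, 7), Pow(5, Rational(1, 2))) (R = Mul(Mul(16, Mul(Pow(7, -1), Add(2, 7))), Pow(Add(36, -16), Rational(1, 2))) = Mul(Mul(16, Mul(Rational(1, 7), 9)), Pow(20, Rational(1, 2))) = Mul(Mul(16, Rational(9, 7)), Mul(2, Pow(5, Rational(1, 2)))) = Mul(Rational(144, 7), Mul(2, Pow(5, Rational(1, 2)))) = Mul(Rational(288, 7), Pow(5, Rational(1, 2))) ≈ 91.998)
Add(R, -159680) = Add(Mul(Rational(288, 7), Pow(5, Rational(1, 2))), -159680) = Add(-159680, Mul(Rational(288, 7), Pow(5, Rational(1, 2))))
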